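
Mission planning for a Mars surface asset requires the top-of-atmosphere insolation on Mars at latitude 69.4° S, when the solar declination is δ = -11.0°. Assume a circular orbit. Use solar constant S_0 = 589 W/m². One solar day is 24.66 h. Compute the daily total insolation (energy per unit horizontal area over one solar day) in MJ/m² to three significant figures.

11.2 MJ/m²

cos h₀ = −tan(-69.4°) tan(-11.000°) = -0.5171, h₀ = 2.1143 rad.
Bracket: h₀ sin ϕ sin δ + cos ϕ cos δ sin h₀ = 2.1143×-0.93606×-0.19081 + 0.35184×0.98163×0.85590 = 0.377634 + 0.295608 = 0.673242.
Q̄ = (S_0/π) × [bracket] = (589/π) × 0.673242 = 126.22 W/m².
Daily total = Q̄ × 24.66 h × 3600 s/h = 126.22 × 24.66 × 3600 / 10⁶ = 11.21 MJ/m².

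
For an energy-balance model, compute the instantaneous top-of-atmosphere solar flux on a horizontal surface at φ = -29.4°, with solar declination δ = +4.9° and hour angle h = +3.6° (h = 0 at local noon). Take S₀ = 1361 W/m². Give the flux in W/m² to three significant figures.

1.12e+03 W/m²

cos θ_z = sin φ sin δ + cos φ cos δ cos h = -0.041931 + 0.866317 = 0.824386.
Flux = S₀ · cos θ_z = 1361 × 0.824386 = 1122 W/m².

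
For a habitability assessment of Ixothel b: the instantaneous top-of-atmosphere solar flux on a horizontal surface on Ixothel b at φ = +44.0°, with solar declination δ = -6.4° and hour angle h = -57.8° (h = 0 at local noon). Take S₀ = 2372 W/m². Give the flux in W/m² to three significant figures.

cos θ_z = sin φ sin δ + cos φ cos δ cos h = -0.077433 + 0.380930 = 0.303497.
Flux = S₀ · cos θ_z = 2372 × 0.303497 = 719.9 W/m².

720 W/m²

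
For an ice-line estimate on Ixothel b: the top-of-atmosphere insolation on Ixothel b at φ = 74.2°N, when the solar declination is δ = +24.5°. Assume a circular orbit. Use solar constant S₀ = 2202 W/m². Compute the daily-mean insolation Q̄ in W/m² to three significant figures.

Q̄ ≈ 879 W/m²

cos H₀ = −tan(+74.2°) tan(+24.500°) = -1.6105 ≤ −1 ⇒ polar day, H₀ = π.
Bracket: H₀ sin φ sin δ + cos φ cos δ sin H₀ = 3.1416×0.96222×0.41469 + 0.27228×0.90996×0.00000 = 1.253571 + 0.000000 = 1.253571.
Q̄ = (S₀/π) × [bracket] = (2202/π) × 1.253571 = 878.7 W/m².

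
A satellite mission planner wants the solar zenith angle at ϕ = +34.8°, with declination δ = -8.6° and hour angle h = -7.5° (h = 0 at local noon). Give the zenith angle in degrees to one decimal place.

cos θ_z = sin ϕ sin δ + cos ϕ cos δ cos h = -0.085342 + 0.804970 = 0.719628.
θ_z = arccos(0.719628) = 44.0°.

θ_z = 44.0°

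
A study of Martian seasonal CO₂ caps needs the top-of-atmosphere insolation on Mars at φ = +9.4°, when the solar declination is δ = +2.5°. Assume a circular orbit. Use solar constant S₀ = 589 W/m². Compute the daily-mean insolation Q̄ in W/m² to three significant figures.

cos H₀ = −tan(+9.4°) tan(+2.500°) = -0.0072, H₀ = 1.5780 rad.
Bracket: H₀ sin φ sin δ + cos φ cos δ sin H₀ = 1.5780×0.16333×0.04362 + 0.98657×0.99905×0.99997 = 0.011242 + 0.985603 = 0.996845.
Q̄ = (S₀/π) × [bracket] = (589/π) × 0.996845 = 186.9 W/m².

Q̄ ≈ 187 W/m²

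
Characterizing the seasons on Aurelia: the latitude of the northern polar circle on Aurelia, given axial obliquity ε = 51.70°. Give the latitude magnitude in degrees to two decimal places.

38.30°

The polar circle is the lowest latitude that experiences at least one full rotation of continuous daylight at the northern-summer solstice; it lies at |φ| = 90° − ε = 90° − 51.70° = 38.30°.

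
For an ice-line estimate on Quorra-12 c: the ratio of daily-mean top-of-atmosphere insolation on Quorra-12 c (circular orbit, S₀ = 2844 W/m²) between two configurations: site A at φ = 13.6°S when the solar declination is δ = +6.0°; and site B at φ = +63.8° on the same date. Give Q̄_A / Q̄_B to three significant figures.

Q̄_A / Q̄_B ≈ 1.56

— Configuration A (φ=-13.6°):
cos H₀ = −tan(-13.6°) tan(+6.000°) = 0.0254, H₀ = 1.5454 rad.
Bracket: H₀ sin φ sin δ + cos φ cos δ sin H₀ = 1.5454×-0.23514×0.10453 + 0.97196×0.99452×0.99968 = -0.037985 + 0.966324 = 0.928339.
Q̄ = (S₀/π) × [bracket] = (2844/π) × 0.928339 = 840.40 W/m².
— Configuration B (φ=+63.8°):
cos H₀ = −tan(+63.8°) tan(+6.000°) = -0.2136, H₀ = 1.7861 rad.
Bracket: H₀ sin φ sin δ + cos φ cos δ sin H₀ = 1.7861×0.89726×0.10453 + 0.44151×0.99452×0.97692 = 0.167519 + 0.428956 = 0.596475.
Q̄ = (S₀/π) × [bracket] = (2844/π) × 0.596475 = 539.97 W/m².
Ratio Q̄_A / Q̄_B = 840.40 / 539.97 = 1.556.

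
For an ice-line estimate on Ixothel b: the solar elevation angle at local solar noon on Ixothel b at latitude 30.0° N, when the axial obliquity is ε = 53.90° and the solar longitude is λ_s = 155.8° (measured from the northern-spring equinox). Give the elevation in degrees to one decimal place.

Solar declination: sin δ = sin ε · sin λ_s = sin 53.90° × sin 155.8° = 0.33121, so δ = +19.342°.
At local noon the hour angle is zero, so the zenith angle equals |φ − δ| = |+30.0° − (+19.342°)| = 10.658°.
Elevation = 90° − 10.658° = 79.3°.

79.3°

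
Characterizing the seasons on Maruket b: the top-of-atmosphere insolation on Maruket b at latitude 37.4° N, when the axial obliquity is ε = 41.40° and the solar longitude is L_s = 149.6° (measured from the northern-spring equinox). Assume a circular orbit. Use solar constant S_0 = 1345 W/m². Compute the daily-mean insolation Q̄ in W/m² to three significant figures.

Solar declination: sin δ = sin ε · sin L_s = sin 41.40° × sin 149.6° = 0.33465, so δ = +19.551°.
cos h₀ = −tan(+37.4°) tan(+19.551°) = -0.2715, h₀ = 1.8458 rad.
Bracket: h₀ sin ϕ sin δ + cos ϕ cos δ sin h₀ = 1.8458×0.60738×0.33465 + 0.79441×0.94234×0.96244 = 0.375177 + 0.720487 = 1.095664.
Q̄ = (S_0/π) × [bracket] = (1345/π) × 1.095664 = 469.1 W/m².

Q̄ ≈ 469 W/m²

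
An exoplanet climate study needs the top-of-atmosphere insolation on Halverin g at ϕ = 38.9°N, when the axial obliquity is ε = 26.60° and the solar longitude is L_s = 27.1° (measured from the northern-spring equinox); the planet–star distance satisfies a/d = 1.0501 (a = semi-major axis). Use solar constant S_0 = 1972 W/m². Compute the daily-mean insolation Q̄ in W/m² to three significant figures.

Solar declination: sin δ = sin ε · sin L_s = sin 26.60° × sin 27.1° = 0.20397, so δ = +11.769°.
cos h₀ = −tan(+38.9°) tan(+11.769°) = -0.1681, h₀ = 1.7397 rad.
Bracket: h₀ sin ϕ sin δ + cos ϕ cos δ sin h₀ = 1.7397×0.62796×0.20397 + 0.77824×0.97898×0.98577 = 0.222829 + 0.751040 = 0.973869.
Inverse-square distance factor (a/d)² = 1.0501² = 1.102710.
Q̄ = (S_0/π) × 1.102710 × [bracket] = (1972/π) × 1.102710 × 0.973869 = 674.1 W/m².

Q̄ ≈ 674 W/m²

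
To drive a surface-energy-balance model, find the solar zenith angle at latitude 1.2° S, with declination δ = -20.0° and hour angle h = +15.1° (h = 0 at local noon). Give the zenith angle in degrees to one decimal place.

θ_z = 23.9°

cos θ_z = sin ϕ sin δ + cos ϕ cos δ cos h = 0.007163 + 0.907049 = 0.914212.
θ_z = arccos(0.914212) = 23.9°.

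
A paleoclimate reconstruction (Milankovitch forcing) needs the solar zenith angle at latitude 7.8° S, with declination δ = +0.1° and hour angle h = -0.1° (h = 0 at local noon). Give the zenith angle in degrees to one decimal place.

cos θ_z = sin ϕ sin δ + cos ϕ cos δ cos h = -0.000237 + 0.990745 = 0.990508.
θ_z = arccos(0.990508) = 7.9°.

θ_z = 7.9°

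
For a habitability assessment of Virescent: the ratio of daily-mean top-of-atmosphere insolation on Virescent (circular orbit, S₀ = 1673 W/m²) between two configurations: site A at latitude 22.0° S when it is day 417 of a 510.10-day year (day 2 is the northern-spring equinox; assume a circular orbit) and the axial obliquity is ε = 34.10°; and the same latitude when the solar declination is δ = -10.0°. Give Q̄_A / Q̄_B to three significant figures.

Q̄_A / Q̄_B ≈ 1.10

— Configuration A (φ=-22.0°):
Solar longitude: λ_s = 360° × (417 − 2)/510.10 = 292.884°.
sin δ = sin 34.10° × sin 292.884° = -0.51651, so δ = -31.099°.
cos H₀ = −tan(-22.0°) tan(-31.099°) = -0.2437, H₀ = 1.8170 rad.
Bracket: H₀ sin φ sin δ + cos φ cos δ sin H₀ = 1.8170×-0.37461×-0.51651 + 0.92718×0.85628×0.96985 = 0.351571 + 0.769989 = 1.121560.
Q̄ = (S₀/π) × [bracket] = (1673/π) × 1.121560 = 597.27 W/m².
— Configuration B (φ=-22.0°):
cos H₀ = −tan(-22.0°) tan(-10.000°) = -0.0712, H₀ = 1.6421 rad.
Bracket: H₀ sin φ sin δ + cos φ cos δ sin H₀ = 1.6421×-0.37461×-0.17365 + 0.92718×0.98481×0.99746 = 0.106820 + 0.910777 = 1.017597.
Q̄ = (S₀/π) × [bracket] = (1673/π) × 1.017597 = 541.90 W/m².
Ratio Q̄_A / Q̄_B = 597.27 / 541.90 = 1.102.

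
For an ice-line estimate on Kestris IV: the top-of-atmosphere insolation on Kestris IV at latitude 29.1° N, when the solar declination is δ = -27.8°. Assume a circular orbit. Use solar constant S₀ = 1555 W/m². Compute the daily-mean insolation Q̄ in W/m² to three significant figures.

cos H₀ = −tan(+29.1°) tan(-27.800°) = 0.2935, H₀ = 1.2730 rad.
Bracket: H₀ sin φ sin δ + cos φ cos δ sin H₀ = 1.2730×0.48634×-0.46639 + 0.87377×0.88458×0.95597 = -0.288747 + 0.738888 = 0.450141.
Q̄ = (S₀/π) × [bracket] = (1555/π) × 0.450141 = 222.8 W/m².

Q̄ ≈ 223 W/m²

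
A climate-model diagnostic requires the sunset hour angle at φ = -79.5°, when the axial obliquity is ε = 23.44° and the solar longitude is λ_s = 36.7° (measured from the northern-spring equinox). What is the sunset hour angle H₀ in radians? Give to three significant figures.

H₀ = 0.00 rad

Solar declination: sin δ = sin ε · sin λ_s = sin 23.44° × sin 36.7° = 0.23773, so δ = +13.753°.
cos H₀ = −tan φ · tan δ = 1.3205 ≥ 1, so the Sun never rises (polar night) and H₀ = 0.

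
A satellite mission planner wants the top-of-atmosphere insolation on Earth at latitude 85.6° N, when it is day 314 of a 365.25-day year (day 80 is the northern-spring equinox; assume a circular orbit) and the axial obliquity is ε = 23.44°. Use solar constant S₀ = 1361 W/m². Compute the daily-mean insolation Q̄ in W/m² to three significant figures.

Q̄ ≈ 0.00 W/m²

Solar longitude: λ_s = 360° × (314 − 80)/365.25 = 230.637°.
sin δ = sin 23.44° × sin 230.637° = -0.30755, so δ = -17.911°.
cos H₀ = −tan(+85.6°) tan(-17.911°) = 4.2005 ≥ 1 ⇒ polar night, H₀ = 0 and Q̄ = 0.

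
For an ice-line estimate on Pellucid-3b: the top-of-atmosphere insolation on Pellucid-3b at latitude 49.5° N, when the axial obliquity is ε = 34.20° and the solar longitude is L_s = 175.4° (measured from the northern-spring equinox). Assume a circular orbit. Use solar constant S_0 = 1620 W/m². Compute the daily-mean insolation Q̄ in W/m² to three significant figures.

Q̄ ≈ 363 W/m²

Solar declination: sin δ = sin ε · sin L_s = sin 34.20° × sin 175.4° = 0.04508, so δ = +2.584°.
cos h₀ = −tan(+49.5°) tan(+2.584°) = -0.0528, h₀ = 1.6237 rad.
Bracket: h₀ sin ϕ sin δ + cos ϕ cos δ sin h₀ = 1.6237×0.76041×0.04508 + 0.64945×0.99898×0.99860 = 0.055659 + 0.647879 = 0.703538.
Q̄ = (S_0/π) × [bracket] = (1620/π) × 0.703538 = 362.8 W/m².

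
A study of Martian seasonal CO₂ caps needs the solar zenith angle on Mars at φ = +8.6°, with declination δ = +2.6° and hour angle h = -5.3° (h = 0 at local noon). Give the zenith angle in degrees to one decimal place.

cos θ_z = sin φ sin δ + cos φ cos δ cos h = 0.006783 + 0.983516 = 0.990299.
θ_z = arccos(0.990299) = 8.0°.

θ_z = 8.0°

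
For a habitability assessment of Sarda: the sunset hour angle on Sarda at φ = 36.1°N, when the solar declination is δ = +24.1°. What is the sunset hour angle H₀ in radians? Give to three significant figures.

H₀ = 1.90 rad

cos H₀ = −tan φ · tan δ = −tan(+36.1°) × tan(+24.100°) = -0.3262, so H₀ = 1.9031 rad = 109.04°.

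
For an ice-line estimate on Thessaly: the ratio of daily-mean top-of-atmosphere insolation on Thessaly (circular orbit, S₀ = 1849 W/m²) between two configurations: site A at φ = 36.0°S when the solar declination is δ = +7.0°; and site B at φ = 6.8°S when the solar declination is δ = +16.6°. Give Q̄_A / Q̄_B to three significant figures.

Q̄_A / Q̄_B ≈ 0.772

— Configuration A (φ=-36.0°):
cos H₀ = −tan(-36.0°) tan(+7.000°) = 0.0892, H₀ = 1.4815 rad.
Bracket: H₀ sin φ sin δ + cos φ cos δ sin H₀ = 1.4815×-0.58779×0.12187 + 0.80902×0.99255×0.99601 = -0.106126 + 0.799789 = 0.693663.
Q̄ = (S₀/π) × [bracket] = (1849/π) × 0.693663 = 408.26 W/m².
— Configuration B (φ=-6.8°):
cos H₀ = −tan(-6.8°) tan(+16.600°) = 0.0355, H₀ = 1.5352 rad.
Bracket: H₀ sin φ sin δ + cos φ cos δ sin H₀ = 1.5352×-0.11840×0.28569 + 0.99297×0.95832×0.99937 = -0.051929 + 0.950984 = 0.899055.
Q̄ = (S₀/π) × [bracket] = (1849/π) × 0.899055 = 529.14 W/m².
Ratio Q̄_A / Q̄_B = 408.26 / 529.14 = 0.7716.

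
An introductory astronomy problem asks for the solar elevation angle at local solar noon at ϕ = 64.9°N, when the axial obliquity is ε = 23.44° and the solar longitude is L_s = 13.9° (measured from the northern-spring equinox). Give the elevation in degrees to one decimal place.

Solar declination: sin δ = sin ε · sin L_s = sin 23.44° × sin 13.9° = 0.09556, so δ = +5.484°.
At local noon the hour angle is zero, so the zenith angle equals |ϕ − δ| = |+64.9° − (+5.484°)| = 59.416°.
Elevation = 90° − 59.416° = 30.6°.

30.6°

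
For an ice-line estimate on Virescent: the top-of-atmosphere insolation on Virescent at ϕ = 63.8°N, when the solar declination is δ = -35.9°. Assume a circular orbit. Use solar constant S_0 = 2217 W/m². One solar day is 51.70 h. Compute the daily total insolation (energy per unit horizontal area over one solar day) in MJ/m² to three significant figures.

0.00 MJ/m²

cos h₀ = −tan(+63.8°) tan(-35.900°) = 1.4711 ≥ 1 ⇒ polar night, h₀ = 0 and Q̄ = 0.
Daily total = Q̄ × 51.70 h × 3600 s/h = 0.00 MJ/m².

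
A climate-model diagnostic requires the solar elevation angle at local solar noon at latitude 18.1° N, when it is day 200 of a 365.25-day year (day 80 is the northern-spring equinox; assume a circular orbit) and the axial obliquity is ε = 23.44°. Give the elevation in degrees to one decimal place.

87.6°

Solar longitude: L_s = 360° × (200 − 80)/365.25 = 118.275°.
sin δ = sin 23.44° × sin 118.275° = 0.35033, so δ = +20.507°.
At local noon the hour angle is zero, so the zenith angle equals |ϕ − δ| = |+18.1° − (+20.507°)| = 2.407°.
Elevation = 90° − 2.407° = 87.6°.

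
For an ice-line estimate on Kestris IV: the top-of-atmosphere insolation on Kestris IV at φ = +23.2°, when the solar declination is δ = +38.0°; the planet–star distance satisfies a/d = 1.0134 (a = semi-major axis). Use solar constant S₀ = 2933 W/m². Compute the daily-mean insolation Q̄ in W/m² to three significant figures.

Q̄ ≈ 1.10e+03 W/m²

cos H₀ = −tan(+23.2°) tan(+38.000°) = -0.3349, H₀ = 1.9123 rad.
Bracket: H₀ sin φ sin δ + cos φ cos δ sin H₀ = 1.9123×0.39394×0.61566 + 0.91914×0.78801×0.94227 = 0.463796 + 0.682478 = 1.146274.
Inverse-square distance factor (a/d)² = 1.0134² = 1.026980.
Q̄ = (S₀/π) × 1.026980 × [bracket] = (2933/π) × 1.026980 × 1.146274 = 1099 W/m².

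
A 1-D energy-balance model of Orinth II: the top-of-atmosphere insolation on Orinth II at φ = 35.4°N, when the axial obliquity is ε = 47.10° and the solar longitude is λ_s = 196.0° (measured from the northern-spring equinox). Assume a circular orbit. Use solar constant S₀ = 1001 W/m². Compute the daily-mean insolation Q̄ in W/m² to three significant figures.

Q̄ ≈ 199 W/m²

Solar declination: sin δ = sin ε · sin λ_s = sin 47.10° × sin 196.0° = -0.20192, so δ = -11.649°.
cos H₀ = −tan(+35.4°) tan(-11.649°) = 0.1465, H₀ = 1.4238 rad.
Bracket: H₀ sin φ sin δ + cos φ cos δ sin H₀ = 1.4238×0.57928×-0.20192 + 0.81513×0.97940×0.98921 = -0.166539 + 0.789724 = 0.623185.
Q̄ = (S₀/π) × [bracket] = (1001/π) × 0.623185 = 198.6 W/m².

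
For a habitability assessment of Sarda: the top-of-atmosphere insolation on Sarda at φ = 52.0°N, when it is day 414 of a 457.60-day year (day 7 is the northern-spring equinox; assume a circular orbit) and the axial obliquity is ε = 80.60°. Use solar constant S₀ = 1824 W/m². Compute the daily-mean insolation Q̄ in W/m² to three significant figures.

Q̄ ≈ 0.00 W/m²

Solar longitude: λ_s = 360° × (414 − 7)/457.60 = 320.192°.
sin δ = sin 80.60° × sin 320.192° = -0.63162, so δ = -39.169°.
cos H₀ = −tan(+52.0°) tan(-39.169°) = 1.0428 ≥ 1 ⇒ polar night, H₀ = 0 and Q̄ = 0.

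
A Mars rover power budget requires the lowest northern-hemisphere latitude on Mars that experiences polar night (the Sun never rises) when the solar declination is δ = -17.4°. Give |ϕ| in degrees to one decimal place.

Polar night requires cos h₀ = −tan ϕ tan δ ≥ 1, i.e. tan ϕ tan δ ≤ −1.
The boundary is |tan ϕ| · |tan δ| = 1, so |ϕ| = 90° − |δ| = 90° − 17.4° = 72.6° in the northern hemisphere.

|ϕ| = 72.6°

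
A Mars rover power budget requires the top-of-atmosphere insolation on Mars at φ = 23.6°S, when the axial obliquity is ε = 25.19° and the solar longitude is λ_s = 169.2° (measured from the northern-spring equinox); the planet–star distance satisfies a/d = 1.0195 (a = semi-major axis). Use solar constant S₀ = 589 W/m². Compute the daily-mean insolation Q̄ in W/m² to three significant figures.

Solar declination: sin δ = sin ε · sin λ_s = sin 25.19° × sin 169.2° = 0.07975, so δ = +4.574°.
cos H₀ = −tan(-23.6°) tan(+4.574°) = 0.0350, H₀ = 1.5358 rad.
Bracket: H₀ sin φ sin δ + cos φ cos δ sin H₀ = 1.5358×-0.40035×0.07975 + 0.91636×0.99681×0.99939 = -0.049035 + 0.912880 = 0.863845.
Inverse-square distance factor (a/d)² = 1.0195² = 1.039380.
Q̄ = (S₀/π) × 1.039380 × [bracket] = (589/π) × 1.039380 × 0.863845 = 168.3 W/m².

Q̄ ≈ 168 W/m²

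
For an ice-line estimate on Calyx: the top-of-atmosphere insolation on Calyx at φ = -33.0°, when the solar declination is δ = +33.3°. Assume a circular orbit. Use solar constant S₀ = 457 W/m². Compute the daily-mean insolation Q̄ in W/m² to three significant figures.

cos H₀ = −tan(-33.0°) tan(+33.300°) = 0.4266, H₀ = 1.1301 rad.
Bracket: H₀ sin φ sin δ + cos φ cos δ sin H₀ = 1.1301×-0.54464×0.54902 + 0.83867×0.83581×0.90445 = -0.337921 + 0.633991 = 0.296070.
Q̄ = (S₀/π) × [bracket] = (457/π) × 0.296070 = 43.07 W/m².

Q̄ ≈ 43.1 W/m²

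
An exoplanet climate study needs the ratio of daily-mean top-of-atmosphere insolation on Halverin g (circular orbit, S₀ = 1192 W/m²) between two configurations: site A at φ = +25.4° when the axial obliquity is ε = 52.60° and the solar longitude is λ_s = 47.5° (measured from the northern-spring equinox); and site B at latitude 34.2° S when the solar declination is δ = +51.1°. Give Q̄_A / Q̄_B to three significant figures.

Q̄_A / Q̄_B ≈ 37.8

— Configuration A (φ=+25.4°):
Solar declination: sin δ = sin ε · sin λ_s = sin 52.60° × sin 47.5° = 0.58570, so δ = +35.853°.
cos H₀ = −tan(+25.4°) tan(+35.853°) = -0.3431, H₀ = 1.9210 rad.
Bracket: H₀ sin φ sin δ + cos φ cos δ sin H₀ = 1.9210×0.42894×0.58570 + 0.90334×0.81053×0.93929 = 0.482613 + 0.687733 = 1.170346.
Q̄ = (S₀/π) × [bracket] = (1192/π) × 1.170346 = 444.06 W/m².
— Configuration B (φ=-34.2°):
cos H₀ = −tan(-34.2°) tan(+51.100°) = 0.8422, H₀ = 0.5694 rad.
Bracket: H₀ sin φ sin δ + cos φ cos δ sin H₀ = 0.5694×-0.56208×0.77824 + 0.82708×0.62796×0.53911 = -0.249074 + 0.279999 = 0.030925.
Q̄ = (S₀/π) × [bracket] = (1192/π) × 0.030925 = 11.734 W/m².
Ratio Q̄_A / Q̄_B = 444.06 / 11.734 = 37.84.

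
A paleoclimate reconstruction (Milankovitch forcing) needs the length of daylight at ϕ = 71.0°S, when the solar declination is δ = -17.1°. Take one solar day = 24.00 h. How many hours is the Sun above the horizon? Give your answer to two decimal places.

20.44 h

cos h₀ = −tan ϕ · tan δ = −tan(-71.0°) × tan(-17.100°) = -0.8935, so h₀ = 2.6758 rad = 153.31°.
Daylight = 2h₀/(2π) × 24.00 h = (2.6758/π) × 24.00 = 20.44 h.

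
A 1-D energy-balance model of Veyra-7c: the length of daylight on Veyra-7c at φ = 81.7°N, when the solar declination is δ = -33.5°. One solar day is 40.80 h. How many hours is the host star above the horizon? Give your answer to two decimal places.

0.00 h

cos H₀ = −tan φ · tan δ = 4.5371 ≥ 1, so the host star never rises (polar night) and H₀ = 0.
Daylight = 2H₀/(2π) × 40.80 h = (0.0000/π) × 40.80 = 0.00 h.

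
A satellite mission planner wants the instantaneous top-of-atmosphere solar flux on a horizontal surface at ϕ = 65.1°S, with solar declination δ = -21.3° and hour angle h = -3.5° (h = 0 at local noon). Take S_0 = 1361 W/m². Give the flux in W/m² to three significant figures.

981 W/m²

cos θ_z = sin ϕ sin δ + cos ϕ cos δ cos h = 0.329485 + 0.391544 = 0.721029.
Flux = S_0 · cos θ_z = 1361 × 0.721029 = 981.3 W/m².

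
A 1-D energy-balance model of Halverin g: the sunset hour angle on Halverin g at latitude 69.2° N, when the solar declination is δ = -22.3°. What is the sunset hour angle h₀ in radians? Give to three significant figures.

h₀ = 0.00 rad

cos h₀ = −tan ϕ · tan δ = 1.0797 ≥ 1, so the host star never rises (polar night) and h₀ = 0.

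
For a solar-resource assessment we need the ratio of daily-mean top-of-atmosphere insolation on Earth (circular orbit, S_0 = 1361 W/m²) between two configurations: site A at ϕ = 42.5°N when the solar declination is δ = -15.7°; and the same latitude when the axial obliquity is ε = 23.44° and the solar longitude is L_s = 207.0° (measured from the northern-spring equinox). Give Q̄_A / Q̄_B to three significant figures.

Q̄_A / Q̄_B ≈ 0.821

— Configuration A (ϕ=+42.5°):
cos h₀ = −tan(+42.5°) tan(-15.700°) = 0.2576, h₀ = 1.3103 rad.
Bracket: h₀ sin ϕ sin δ + cos ϕ cos δ sin h₀ = 1.3103×0.67559×-0.27060 + 0.73728×0.96269×0.96626 = -0.239542 + 0.685824 = 0.446282.
Q̄ = (S_0/π) × [bracket] = (1361/π) × 0.446282 = 193.34 W/m².
— Configuration B (ϕ=+42.5°):
Solar declination: sin δ = sin ε · sin L_s = sin 23.44° × sin 207.0° = -0.18059, so δ = -10.404°.
cos h₀ = −tan(+42.5°) tan(-10.404°) = 0.1682, h₀ = 1.4017 rad.
Bracket: h₀ sin ϕ sin δ + cos ϕ cos δ sin h₀ = 1.4017×0.67559×-0.18059 + 0.73728×0.98356×0.98574 = -0.171014 + 0.714818 = 0.543804.
Q̄ = (S_0/π) × [bracket] = (1361/π) × 0.543804 = 235.59 W/m².
Ratio Q̄_A / Q̄_B = 193.34 / 235.59 = 0.8207.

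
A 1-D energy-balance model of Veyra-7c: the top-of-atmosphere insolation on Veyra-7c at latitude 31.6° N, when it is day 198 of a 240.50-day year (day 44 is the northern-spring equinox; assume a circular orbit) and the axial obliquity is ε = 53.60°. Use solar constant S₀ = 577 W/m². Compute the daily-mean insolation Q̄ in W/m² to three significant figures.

Q̄ ≈ 43.6 W/m²

Solar longitude: λ_s = 360° × (198 − 44)/240.50 = 230.520°.
sin δ = sin 53.60° × sin 230.520° = -0.62125, so δ = -38.408°.
cos H₀ = −tan(+31.6°) tan(-38.408°) = 0.4877, H₀ = 1.0613 rad.
Bracket: H₀ sin φ sin δ + cos φ cos δ sin H₀ = 1.0613×0.52399×-0.62125 + 0.85173×0.78361×0.87299 = -0.345484 + 0.582655 = 0.237171.
Q̄ = (S₀/π) × [bracket] = (577/π) × 0.237171 = 43.56 W/m².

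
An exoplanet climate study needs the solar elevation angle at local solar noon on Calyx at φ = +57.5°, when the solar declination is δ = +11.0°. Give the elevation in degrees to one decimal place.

43.5°

At local noon the hour angle is zero, so the zenith angle equals |φ − δ| = |+57.5° − (+11.000°)| = 46.500°.
Elevation = 90° − 46.500° = 43.5°.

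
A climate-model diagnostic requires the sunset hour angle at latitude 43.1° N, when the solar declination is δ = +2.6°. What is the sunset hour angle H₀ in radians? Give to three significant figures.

H₀ = 1.61 rad

cos H₀ = −tan φ · tan δ = −tan(+43.1°) × tan(+2.600°) = -0.0425, so H₀ = 1.6133 rad = 92.44°.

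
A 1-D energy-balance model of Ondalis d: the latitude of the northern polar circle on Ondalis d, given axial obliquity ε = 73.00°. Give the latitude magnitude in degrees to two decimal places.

17.00°

The polar circle is the lowest latitude that experiences at least one full rotation of continuous daylight at the northern-summer solstice; it lies at |φ| = 90° − ε = 90° − 73.00° = 17.00°.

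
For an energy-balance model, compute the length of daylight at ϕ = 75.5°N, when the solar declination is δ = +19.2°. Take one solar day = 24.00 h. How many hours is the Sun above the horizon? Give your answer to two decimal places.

24.00 h

Sunrise equation: cos h₀ = −tan ϕ · tan δ = -1.3465 ≤ −1, so the Sun never sets (polar day) and h₀ = π.
Daylight = 2h₀/(2π) × 24.00 h = (3.1416/π) × 24.00 = 24.00 h.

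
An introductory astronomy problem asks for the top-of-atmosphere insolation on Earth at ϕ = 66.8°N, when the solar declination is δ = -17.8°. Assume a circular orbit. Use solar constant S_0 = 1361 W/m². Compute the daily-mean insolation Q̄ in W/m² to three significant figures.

cos h₀ = −tan(+66.8°) tan(-17.800°) = 0.7491, h₀ = 0.7241 rad.
Bracket: h₀ sin ϕ sin δ + cos ϕ cos δ sin h₀ = 0.7241×0.91914×-0.30570 + 0.39394×0.95213×0.66246 = -0.203458 + 0.248477 = 0.045019.
Q̄ = (S_0/π) × [bracket] = (1361/π) × 0.045019 = 19.50 W/m².

Q̄ ≈ 19.5 W/m²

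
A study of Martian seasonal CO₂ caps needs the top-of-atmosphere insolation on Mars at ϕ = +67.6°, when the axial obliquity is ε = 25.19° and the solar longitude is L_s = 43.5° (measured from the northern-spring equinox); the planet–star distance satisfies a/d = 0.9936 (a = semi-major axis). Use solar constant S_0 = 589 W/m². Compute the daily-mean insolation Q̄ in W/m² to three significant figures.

Q̄ ≈ 166 W/m²

Solar declination: sin δ = sin ε · sin L_s = sin 25.19° × sin 43.5° = 0.29298, so δ = +17.036°.
cos h₀ = −tan(+67.6°) tan(+17.036°) = -0.7434, h₀ = 2.4090 rad.
Bracket: h₀ sin ϕ sin δ + cos ϕ cos δ sin h₀ = 2.4090×0.92455×0.29298 + 0.38107×0.95612×0.66880 = 0.652537 + 0.243676 = 0.896213.
Inverse-square distance factor (a/d)² = 0.9936² = 0.987241.
Q̄ = (S_0/π) × 0.987241 × [bracket] = (589/π) × 0.987241 × 0.896213 = 165.9 W/m².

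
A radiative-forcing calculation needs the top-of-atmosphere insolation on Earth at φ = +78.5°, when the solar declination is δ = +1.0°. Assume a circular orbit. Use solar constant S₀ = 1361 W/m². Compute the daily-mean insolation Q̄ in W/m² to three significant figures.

Q̄ ≈ 98.3 W/m²

cos H₀ = −tan(+78.5°) tan(+1.000°) = -0.0858, H₀ = 1.6567 rad.
Bracket: H₀ sin φ sin δ + cos φ cos δ sin H₀ = 1.6567×0.97992×0.01745 + 0.19937×0.99985×0.99631 = 0.028329 + 0.198605 = 0.226934.
Q̄ = (S₀/π) × [bracket] = (1361/π) × 0.226934 = 98.31 W/m².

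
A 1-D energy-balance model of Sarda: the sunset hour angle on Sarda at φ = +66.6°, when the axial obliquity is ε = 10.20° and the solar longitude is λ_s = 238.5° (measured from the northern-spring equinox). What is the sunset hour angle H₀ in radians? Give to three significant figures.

Solar declination: sin δ = sin ε · sin λ_s = sin 10.20° × sin 238.5° = -0.15099, so δ = -8.684°.
cos H₀ = −tan φ · tan δ = −tan(+66.6°) × tan(-8.684°) = 0.3530, so H₀ = 1.2101 rad = 69.33°.

H₀ = 1.21 rad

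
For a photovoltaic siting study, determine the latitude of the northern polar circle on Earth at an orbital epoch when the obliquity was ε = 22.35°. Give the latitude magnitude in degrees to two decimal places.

The polar circle is the lowest latitude that experiences at least one full rotation of continuous daylight at the northern-summer solstice; it lies at |ϕ| = 90° − ε = 90° − 22.35° = 67.65°.

67.65°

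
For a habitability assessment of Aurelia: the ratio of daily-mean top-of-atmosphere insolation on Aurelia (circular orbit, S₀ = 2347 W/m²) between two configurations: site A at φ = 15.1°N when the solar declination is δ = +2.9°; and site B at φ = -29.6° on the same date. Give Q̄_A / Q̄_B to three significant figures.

Q̄_A / Q̄_B ≈ 1.19

— Configuration A (φ=+15.1°):
cos H₀ = −tan(+15.1°) tan(+2.900°) = -0.0137, H₀ = 1.5845 rad.
Bracket: H₀ sin φ sin δ + cos φ cos δ sin H₀ = 1.5845×0.26050×0.05059 + 0.96547×0.99872×0.99991 = 0.020882 + 0.964147 = 0.985029.
Q̄ = (S₀/π) × [bracket] = (2347/π) × 0.985029 = 735.89 W/m².
— Configuration B (φ=-29.6°):
cos H₀ = −tan(-29.6°) tan(+2.900°) = 0.0288, H₀ = 1.5420 rad.
Bracket: H₀ sin φ sin δ + cos φ cos δ sin H₀ = 1.5420×-0.49394×0.05059 + 0.86949×0.99872×0.99959 = -0.038532 + 0.868021 = 0.829489.
Q̄ = (S₀/π) × [bracket] = (2347/π) × 0.829489 = 619.69 W/m².
Ratio Q̄_A / Q̄_B = 735.89 / 619.69 = 1.188.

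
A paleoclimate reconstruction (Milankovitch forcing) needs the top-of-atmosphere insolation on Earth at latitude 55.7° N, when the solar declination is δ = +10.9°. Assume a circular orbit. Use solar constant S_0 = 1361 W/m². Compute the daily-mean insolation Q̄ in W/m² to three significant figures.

cos h₀ = −tan(+55.7°) tan(+10.900°) = -0.2823, h₀ = 1.8570 rad.
Bracket: h₀ sin ϕ sin δ + cos ϕ cos δ sin h₀ = 1.8570×0.82610×0.18910 + 0.56353×0.98196×0.95933 = 0.290092 + 0.530859 = 0.820951.
Q̄ = (S_0/π) × [bracket] = (1361/π) × 0.820951 = 355.7 W/m².

Q̄ ≈ 356 W/m²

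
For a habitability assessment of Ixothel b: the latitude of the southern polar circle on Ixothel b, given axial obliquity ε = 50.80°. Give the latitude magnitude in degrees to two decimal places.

39.20°

The polar circle is the lowest latitude that experiences at least one full rotation of continuous darkness at the northern-summer solstice; it lies at |φ| = 90° − ε = 90° − 50.80° = 39.20°.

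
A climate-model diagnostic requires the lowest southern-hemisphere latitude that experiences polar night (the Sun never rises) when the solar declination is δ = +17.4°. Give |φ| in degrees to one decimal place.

Polar night requires cos H₀ = −tan φ tan δ ≥ 1, i.e. tan φ tan δ ≤ −1.
The boundary is |tan φ| · |tan δ| = 1, so |φ| = 90° − |δ| = 90° − 17.4° = 72.6° in the southern hemisphere.

|φ| = 72.6°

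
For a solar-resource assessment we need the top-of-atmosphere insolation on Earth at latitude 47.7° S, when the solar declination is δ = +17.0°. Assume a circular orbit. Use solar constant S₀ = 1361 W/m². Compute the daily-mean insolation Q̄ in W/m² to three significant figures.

Q̄ ≈ 148 W/m²

cos H₀ = −tan(-47.7°) tan(+17.000°) = 0.3360, H₀ = 1.2281 rad.
Bracket: H₀ sin φ sin δ + cos φ cos δ sin H₀ = 1.2281×-0.73963×0.29237 + 0.67301×0.95630×0.94186 = -0.265571 + 0.606181 = 0.340610.
Q̄ = (S₀/π) × [bracket] = (1361/π) × 0.340610 = 147.6 W/m².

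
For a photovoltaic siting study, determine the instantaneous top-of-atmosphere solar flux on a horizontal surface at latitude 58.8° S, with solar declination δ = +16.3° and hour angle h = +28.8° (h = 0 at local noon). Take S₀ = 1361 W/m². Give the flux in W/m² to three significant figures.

cos θ_z = sin φ sin δ + cos φ cos δ cos h = -0.240072 + 0.435704 = 0.195632.
Flux = S₀ · cos θ_z = 1361 × 0.195632 = 266.3 W/m².

266 W/m²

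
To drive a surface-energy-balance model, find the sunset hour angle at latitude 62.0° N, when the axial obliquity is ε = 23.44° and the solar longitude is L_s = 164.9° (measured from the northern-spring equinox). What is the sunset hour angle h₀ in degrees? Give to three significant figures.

Solar declination: sin δ = sin ε · sin L_s = sin 23.44° × sin 164.9° = 0.10363, so δ = +5.948°.
cos h₀ = −tan ϕ · tan δ = −tan(+62.0°) × tan(+5.948°) = -0.1959, so h₀ = 1.7680 rad = 101.30°.

h₀ = 101°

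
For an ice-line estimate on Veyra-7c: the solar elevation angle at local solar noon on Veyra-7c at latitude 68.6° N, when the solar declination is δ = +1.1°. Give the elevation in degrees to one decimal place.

At local noon the hour angle is zero, so the zenith angle equals |ϕ − δ| = |+68.6° − (+1.100°)| = 67.500°.
Elevation = 90° − 67.500° = 22.5°.

22.5°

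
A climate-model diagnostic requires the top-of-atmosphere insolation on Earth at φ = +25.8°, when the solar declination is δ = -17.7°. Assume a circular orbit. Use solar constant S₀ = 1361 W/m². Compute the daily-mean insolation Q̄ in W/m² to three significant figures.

cos H₀ = −tan(+25.8°) tan(-17.700°) = 0.1543, H₀ = 1.4159 rad.
Bracket: H₀ sin φ sin δ + cos φ cos δ sin H₀ = 1.4159×0.43523×-0.30403 + 0.90032×0.95266×0.98803 = -0.187356 + 0.847432 = 0.660076.
Q̄ = (S₀/π) × [bracket] = (1361/π) × 0.660076 = 286.0 W/m².

Q̄ ≈ 286 W/m²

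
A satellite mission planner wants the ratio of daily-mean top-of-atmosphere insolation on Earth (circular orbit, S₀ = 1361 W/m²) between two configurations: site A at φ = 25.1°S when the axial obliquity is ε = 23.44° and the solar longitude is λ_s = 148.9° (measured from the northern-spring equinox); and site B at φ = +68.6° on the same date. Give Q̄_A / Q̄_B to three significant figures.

— Configuration A (φ=-25.1°):
Solar declination: sin δ = sin ε · sin λ_s = sin 23.44° × sin 148.9° = 0.20547, so δ = +11.857°.
cos H₀ = −tan(-25.1°) tan(+11.857°) = 0.0983, H₀ = 1.4723 rad.
Bracket: H₀ sin φ sin δ + cos φ cos δ sin H₀ = 1.4723×-0.42420×0.20547 + 0.90557×0.97866×0.99515 = -0.128326 + 0.881947 = 0.753621.
Q̄ = (S₀/π) × [bracket] = (1361/π) × 0.753621 = 326.48 W/m².
— Configuration B (φ=+68.6°):
cos H₀ = −tan(+68.6°) tan(+11.857°) = -0.5357, H₀ = 2.1362 rad.
Bracket: H₀ sin φ sin δ + cos φ cos δ sin H₀ = 2.1362×0.93106×0.20547 + 0.36488×0.97866×0.84439 = 0.408666 + 0.301526 = 0.710192.
Q̄ = (S₀/π) × [bracket] = (1361/π) × 0.710192 = 307.67 W/m².
Ratio Q̄_A / Q̄_B = 326.48 / 307.67 = 1.061.

Q̄_A / Q̄_B ≈ 1.06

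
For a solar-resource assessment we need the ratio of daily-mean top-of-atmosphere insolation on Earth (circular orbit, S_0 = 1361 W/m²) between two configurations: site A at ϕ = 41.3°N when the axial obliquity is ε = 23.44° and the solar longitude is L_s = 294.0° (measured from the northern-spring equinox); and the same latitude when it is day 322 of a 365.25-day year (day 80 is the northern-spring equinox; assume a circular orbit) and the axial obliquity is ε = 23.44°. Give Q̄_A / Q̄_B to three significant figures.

— Configuration A (ϕ=+41.3°):
Solar declination: sin δ = sin ε · sin L_s = sin 23.44° × sin 294.0° = -0.36340, so δ = -21.309°.
cos h₀ = −tan(+41.3°) tan(-21.309°) = 0.3427, h₀ = 1.2210 rad.
Bracket: h₀ sin ϕ sin δ + cos ϕ cos δ sin h₀ = 1.2210×0.66000×-0.36340 + 0.75126×0.93163×0.93945 = -0.292850 + 0.657518 = 0.364668.
Q̄ = (S_0/π) × [bracket] = (1361/π) × 0.364668 = 157.98 W/m².
— Configuration B (ϕ=+41.3°):
Solar longitude: L_s = 360° × (322 − 80)/365.25 = 238.522°.
sin δ = sin 23.44° × sin 238.522° = -0.33925, so δ = -19.831°.
cos h₀ = −tan(+41.3°) tan(-19.831°) = 0.3168, h₀ = 1.2484 rad.
Bracket: h₀ sin ϕ sin δ + cos ϕ cos δ sin h₀ = 1.2484×0.66000×-0.33925 + 0.75126×0.94070×0.94848 = -0.279523 + 0.670301 = 0.390778.
Q̄ = (S_0/π) × [bracket] = (1361/π) × 0.390778 = 169.29 W/m².
Ratio Q̄_A / Q̄_B = 157.98 / 169.29 = 0.9332.

Q̄_A / Q̄_B ≈ 0.933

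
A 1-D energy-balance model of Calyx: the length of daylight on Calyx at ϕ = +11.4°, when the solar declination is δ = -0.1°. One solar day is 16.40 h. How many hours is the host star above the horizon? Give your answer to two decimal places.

cos h₀ = −tan ϕ · tan δ = −tan(+11.4°) × tan(-0.100°) = 0.0004, so h₀ = 1.5704 rad = 89.98°.
Daylight = 2h₀/(2π) × 16.40 h = (1.5704/π) × 16.40 = 8.20 h.

8.20 h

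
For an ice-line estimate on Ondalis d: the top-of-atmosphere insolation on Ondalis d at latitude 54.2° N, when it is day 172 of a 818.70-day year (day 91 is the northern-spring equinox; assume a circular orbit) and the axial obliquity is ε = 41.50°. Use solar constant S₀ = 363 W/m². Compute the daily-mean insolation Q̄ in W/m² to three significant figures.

Q̄ ≈ 130 W/m²

Solar longitude: λ_s = 360° × (172 − 91)/818.70 = 35.617°.
sin δ = sin 41.50° × sin 35.617° = 0.38589, so δ = +22.699°.
cos H₀ = −tan(+54.2°) tan(+22.699°) = -0.5800, H₀ = 2.1895 rad.
Bracket: H₀ sin φ sin δ + cos φ cos δ sin H₀ = 2.1895×0.81106×0.38589 + 0.58496×0.92254×0.81464 = 0.685270 + 0.439620 = 1.124890.
Q̄ = (S₀/π) × [bracket] = (363/π) × 1.124890 = 130.0 W/m².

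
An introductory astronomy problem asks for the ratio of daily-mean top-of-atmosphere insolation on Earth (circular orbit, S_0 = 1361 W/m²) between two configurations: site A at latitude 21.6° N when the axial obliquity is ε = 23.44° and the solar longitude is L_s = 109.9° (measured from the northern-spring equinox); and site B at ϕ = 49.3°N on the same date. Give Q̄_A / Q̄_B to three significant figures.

Q̄_A / Q̄_B ≈ 0.975

— Configuration A (ϕ=+21.6°):
Solar declination: sin δ = sin ε · sin L_s = sin 23.44° × sin 109.9° = 0.37404, so δ = +21.965°.
cos h₀ = −tan(+21.6°) tan(+21.965°) = -0.1597, h₀ = 1.7312 rad.
Bracket: h₀ sin ϕ sin δ + cos ϕ cos δ sin h₀ = 1.7312×0.36812×0.37404 + 0.92978×0.92741×0.98717 = 0.238372 + 0.851224 = 1.089596.
Q̄ = (S_0/π) × [bracket] = (1361/π) × 1.089596 = 472.03 W/m².
— Configuration B (ϕ=+49.3°):
cos h₀ = −tan(+49.3°) tan(+21.965°) = -0.4689, h₀ = 2.0588 rad.
Bracket: h₀ sin ϕ sin δ + cos ϕ cos δ sin h₀ = 2.0588×0.75813×0.37404 + 0.65210×0.92741×0.88326 = 0.583816 + 0.534164 = 1.117980.
Q̄ = (S_0/π) × [bracket] = (1361/π) × 1.117980 = 484.33 W/m².
Ratio Q̄_A / Q̄_B = 472.03 / 484.33 = 0.9746.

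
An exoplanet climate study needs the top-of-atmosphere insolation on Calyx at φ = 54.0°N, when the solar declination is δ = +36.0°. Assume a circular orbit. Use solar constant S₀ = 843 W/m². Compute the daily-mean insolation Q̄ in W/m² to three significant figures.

cos H₀ = −tan(+54.0°) tan(+36.000°) = -1.0000, H₀ = 3.1416 rad.
Bracket: H₀ sin φ sin δ + cos φ cos δ sin H₀ = 3.1416×0.80902×0.58779 + 0.58779×0.80902×0.00000 = 1.493937 + 0.000000 = 1.493937.
Q̄ = (S₀/π) × [bracket] = (843/π) × 1.493937 = 400.9 W/m².

Q̄ ≈ 401 W/m²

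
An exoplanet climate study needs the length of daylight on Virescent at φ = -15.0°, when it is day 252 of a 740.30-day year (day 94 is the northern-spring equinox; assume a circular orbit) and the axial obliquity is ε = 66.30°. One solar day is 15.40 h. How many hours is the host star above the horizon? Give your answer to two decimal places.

4.98 h

Solar longitude: λ_s = 360° × (252 − 94)/740.30 = 76.834°.
sin δ = sin 66.30° × sin 76.834° = 0.89159, so δ = +63.074°.
cos H₀ = −tan φ · tan δ = −tan(-15.0°) × tan(+63.074°) = 0.5276, so H₀ = 1.0151 rad = 58.16°.
Daylight = 2H₀/(2π) × 15.40 h = (1.0151/π) × 15.40 = 4.98 h.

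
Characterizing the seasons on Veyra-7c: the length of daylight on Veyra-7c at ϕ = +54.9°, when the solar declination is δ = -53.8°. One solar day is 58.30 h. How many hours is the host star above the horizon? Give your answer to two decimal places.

cos h₀ = −tan ϕ · tan δ = 1.9441 ≥ 1, so the host star never rises (polar night) and h₀ = 0.
Daylight = 2h₀/(2π) × 58.30 h = (0.0000/π) × 58.30 = 0.00 h.

0.00 h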